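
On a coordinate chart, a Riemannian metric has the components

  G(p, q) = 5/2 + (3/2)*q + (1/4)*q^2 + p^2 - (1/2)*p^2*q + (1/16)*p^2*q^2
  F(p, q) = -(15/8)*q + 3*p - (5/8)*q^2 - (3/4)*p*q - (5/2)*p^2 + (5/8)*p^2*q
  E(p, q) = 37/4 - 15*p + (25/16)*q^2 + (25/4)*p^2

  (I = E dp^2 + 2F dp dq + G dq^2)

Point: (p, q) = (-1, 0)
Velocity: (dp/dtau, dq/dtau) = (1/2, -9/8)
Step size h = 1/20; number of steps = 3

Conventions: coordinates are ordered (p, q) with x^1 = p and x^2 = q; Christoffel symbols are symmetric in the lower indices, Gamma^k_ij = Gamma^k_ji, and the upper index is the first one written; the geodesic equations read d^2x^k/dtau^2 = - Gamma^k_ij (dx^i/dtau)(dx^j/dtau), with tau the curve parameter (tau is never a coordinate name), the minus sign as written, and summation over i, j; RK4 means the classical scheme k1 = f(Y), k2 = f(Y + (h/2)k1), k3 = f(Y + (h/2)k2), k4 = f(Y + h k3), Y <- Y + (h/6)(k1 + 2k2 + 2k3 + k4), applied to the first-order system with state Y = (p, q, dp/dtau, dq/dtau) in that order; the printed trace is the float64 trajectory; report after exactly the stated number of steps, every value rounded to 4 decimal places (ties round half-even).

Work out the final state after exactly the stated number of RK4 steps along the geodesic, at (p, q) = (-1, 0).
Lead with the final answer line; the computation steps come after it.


Answer: p = -0.9268, q = -0.1844, dp/dtau = 0.4736, dq/dtau = -1.3404

f(Y) = (dp/dtau, dq/dtau, -Gamma^p_ij Y'^i Y'^j, -Gamma^q_ij Y'^i Y'^j) with the Gammas evaluated at the stage position; h = 0.050000; intermediate values shown to 6 dp
step 0: p = -1.0000, q = 0.0000, dp/dtau = 0.5000, dq/dtau = -1.1250
step 1:
  k1: at (p, q) = (-1.000000, 0.000000), (dp/dtau, dq/dtau) = (0.500000, -1.125000); Gamma_ppp = -0.053922, Gamma_ppq = -0.071895, Gamma_pqq = 0.058824, Gamma_qpp = 2.200980, Gamma_qpq = -0.398693, Gamma_qqq = 0.235294; k1 = (0.500000, -1.125000, -0.141850, -1.296569)
  k2: at (p, q) = (-0.987500, -0.028125), (dp/dtau, dq/dtau) = (0.496454, -1.157414); Gamma_ppp = -0.051189, Gamma_ppq = -0.073993, Gamma_pqq = 0.059287, Gamma_qpp = 2.251728, Gamma_qpq = -0.406151, Gamma_qqq = 0.236962; k2 = (0.496454, -1.157414, -0.151838, -1.339162)
  k3: at (p, q) = (-0.987589, -0.028935), (dp/dtau, dq/dtau) = (0.496204, -1.158479); Gamma_ppp = -0.050837, Gamma_ppq = -0.074104, Gamma_pqq = 0.059351, Gamma_qpp = 2.253648, Gamma_qpq = -0.406548, Gamma_qqq = 0.237026; k3 = (0.496204, -1.158479, -0.152333, -1.340397)
  k4: at (p, q) = (-0.975190, -0.057924), (dp/dtau, dq/dtau) = (0.492383, -1.192020); Gamma_ppp = -0.047859, Gamma_ppq = -0.076304, Gamma_pqq = 0.059877, Gamma_qpp = 2.307352, Gamma_qpq = -0.414425, Gamma_qqq = 0.238771; k4 = (0.492383, -1.192020, -0.163047, -1.385148)
  Y <- Y + (h/6)(k1 + 2k2 + 2k3 + k4): p = -0.9752, q = -0.0579, dp/dtau = 0.4924, dq/dtau = -1.1920
step 2:
  k1: at (p, q) = (-0.975186, -0.057907), (dp/dtau, dq/dtau) = (0.492390, -1.192007); Gamma_ppp = -0.047868, Gamma_ppq = -0.076302, Gamma_pqq = 0.059875, Gamma_qpp = 2.307308, Gamma_qpq = -0.414416, Gamma_qqq = 0.238770; k1 = (0.492390, -1.192007, -0.163037, -1.385132)
  k2: at (p, q) = (-0.962876, -0.087707), (dp/dtau, dq/dtau) = (0.488314, -1.226635); Gamma_ppp = -0.044671, Gamma_ppq = -0.078595, Gamma_pqq = 0.060458, Gamma_qpp = 2.363934, Gamma_qpq = -0.422690, Gamma_qqq = 0.240589; k2 = (0.488314, -1.226635, -0.174469, -1.432047)
  k3: at (p, q) = (-0.962978, -0.088573), (dp/dtau, dq/dtau) = (0.488028, -1.227808); Gamma_ppp = -0.044285, Gamma_ppq = -0.078715, Gamma_pqq = 0.060528, Gamma_qpp = 2.366050, Gamma_qpq = -0.423127, Gamma_qqq = 0.240657; k3 = (0.488028, -1.227808, -0.175033, -1.433398)
  k4: at (p, q) = (-0.950784, -0.119297), (dp/dtau, dq/dtau) = (0.483638, -1.263677); Gamma_ppp = -0.040804, Gamma_ppq = -0.081120, Gamma_pqq = 0.061180, Gamma_qpp = 2.426050, Gamma_qpq = -0.431878, Gamma_qqq = 0.242558; k4 = (0.483638, -1.263677, -0.187307, -1.482698)
  Y <- Y + (h/6)(k1 + 2k2 + 2k3 + k4): p = -0.9508, q = -0.1193, dp/dtau = 0.4836, dq/dtau = -1.2637
step 3:
  k1: at (p, q) = (-0.950780, -0.119278), (dp/dtau, dq/dtau) = (0.483645, -1.263663); Gamma_ppp = -0.040814, Gamma_ppq = -0.081117, Gamma_pqq = 0.061178, Gamma_qpp = 2.426000, Gamma_qpq = -0.431868, Gamma_qqq = 0.242556; k1 = (0.483645, -1.263663, -0.187296, -1.482680)
  k2: at (p, q) = (-0.938689, -0.150870), (dp/dtau, dq/dtau) = (0.478963, -1.300730); Gamma_ppp = -0.037079, Gamma_ppq = -0.083623, Gamma_pqq = 0.061893, Gamma_qpp = 2.489342, Gamma_qpq = -0.441074, Gamma_qqq = 0.244533; k2 = (0.478963, -1.300730, -0.200405, -1.534372)
  k3: at (p, q) = (-0.938806, -0.151796), (dp/dtau, dq/dtau) = (0.478635, -1.302022); Gamma_ppp = -0.036652, Gamma_ppq = -0.083753, Gamma_pqq = 0.061970, Gamma_qpp = 2.491686, Gamma_qpq = -0.441556, Gamma_qqq = 0.244607; k3 = (0.478635, -1.302022, -0.201048, -1.535846)
  k4: at (p, q) = (-0.926848, -0.184379), (dp/dtau, dq/dtau) = (0.473593, -1.340455); Gamma_ppp = -0.032585, Gamma_ppq = -0.086380, Gamma_pqq = 0.062762, Gamma_qpp = 2.558897, Gamma_qpq = -0.451310, Gamma_qqq = 0.246670; k4 = (0.473593, -1.340455, -0.215137, -1.590167)
  Y <- Y + (h/6)(k1 + 2k2 + 2k3 + k4): p = -0.9268, q = -0.1844, dp/dtau = 0.4736, dq/dtau = -1.3404


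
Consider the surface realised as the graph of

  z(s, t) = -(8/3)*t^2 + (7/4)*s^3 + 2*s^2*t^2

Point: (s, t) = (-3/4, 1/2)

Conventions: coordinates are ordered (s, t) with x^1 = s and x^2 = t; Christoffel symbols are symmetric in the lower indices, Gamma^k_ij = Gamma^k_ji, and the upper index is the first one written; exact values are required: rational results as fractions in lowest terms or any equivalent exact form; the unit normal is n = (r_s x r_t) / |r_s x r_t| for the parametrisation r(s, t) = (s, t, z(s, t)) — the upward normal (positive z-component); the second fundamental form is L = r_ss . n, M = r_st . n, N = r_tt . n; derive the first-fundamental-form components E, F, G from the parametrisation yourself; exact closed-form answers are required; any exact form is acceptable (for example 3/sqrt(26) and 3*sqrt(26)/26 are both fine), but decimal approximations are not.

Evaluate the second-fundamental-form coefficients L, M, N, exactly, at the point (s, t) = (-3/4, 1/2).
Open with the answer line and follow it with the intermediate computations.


Answer: L = -1320*sqrt(303409)/303409, M = -576*sqrt(303409)/303409, N = -592*sqrt(303409)/303409

z_s = 141/64, z_t = -37/24, z_ss = -55/8, z_st = -3, z_tt = -37/12
E = 23977/4096, F = -1739/512, G = 1945/576; answer radicand W^2 = 303409/36864
unnormalised second-form numerators: l = -55/8, m = -3, n = -37/12; L = l/sqrt(303409/36864), and similarly M = m/sqrt(W^2), N = n/sqrt(W^2)


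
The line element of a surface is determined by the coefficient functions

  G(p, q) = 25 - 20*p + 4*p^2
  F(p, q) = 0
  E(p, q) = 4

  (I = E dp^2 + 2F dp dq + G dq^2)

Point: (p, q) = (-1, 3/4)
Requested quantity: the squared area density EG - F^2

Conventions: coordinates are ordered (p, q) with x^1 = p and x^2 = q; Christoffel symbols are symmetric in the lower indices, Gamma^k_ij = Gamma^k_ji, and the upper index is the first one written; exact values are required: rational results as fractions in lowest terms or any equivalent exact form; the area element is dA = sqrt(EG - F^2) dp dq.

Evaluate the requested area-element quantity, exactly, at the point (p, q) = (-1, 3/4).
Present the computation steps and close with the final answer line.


E = 4, F = 0, G = 49; EG - F^2 = 196

Answer: EG - F^2 = 196


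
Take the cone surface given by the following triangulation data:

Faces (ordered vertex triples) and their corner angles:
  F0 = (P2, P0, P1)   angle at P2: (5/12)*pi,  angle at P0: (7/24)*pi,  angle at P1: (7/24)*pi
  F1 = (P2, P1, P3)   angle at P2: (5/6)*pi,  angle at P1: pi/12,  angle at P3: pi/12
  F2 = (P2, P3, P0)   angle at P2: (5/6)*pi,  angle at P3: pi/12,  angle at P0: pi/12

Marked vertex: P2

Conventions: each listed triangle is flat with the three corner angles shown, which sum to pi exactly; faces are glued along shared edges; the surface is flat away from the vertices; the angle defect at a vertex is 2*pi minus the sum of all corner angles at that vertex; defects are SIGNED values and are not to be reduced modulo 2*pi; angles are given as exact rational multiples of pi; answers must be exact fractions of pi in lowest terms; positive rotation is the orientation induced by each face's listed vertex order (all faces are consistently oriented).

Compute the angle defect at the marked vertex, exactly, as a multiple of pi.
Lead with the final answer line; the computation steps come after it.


Answer: defect(P2) = -pi/12

Sum of corner angles at P2: (25/12)*pi
defect = 2*pi - (25/12)*pi


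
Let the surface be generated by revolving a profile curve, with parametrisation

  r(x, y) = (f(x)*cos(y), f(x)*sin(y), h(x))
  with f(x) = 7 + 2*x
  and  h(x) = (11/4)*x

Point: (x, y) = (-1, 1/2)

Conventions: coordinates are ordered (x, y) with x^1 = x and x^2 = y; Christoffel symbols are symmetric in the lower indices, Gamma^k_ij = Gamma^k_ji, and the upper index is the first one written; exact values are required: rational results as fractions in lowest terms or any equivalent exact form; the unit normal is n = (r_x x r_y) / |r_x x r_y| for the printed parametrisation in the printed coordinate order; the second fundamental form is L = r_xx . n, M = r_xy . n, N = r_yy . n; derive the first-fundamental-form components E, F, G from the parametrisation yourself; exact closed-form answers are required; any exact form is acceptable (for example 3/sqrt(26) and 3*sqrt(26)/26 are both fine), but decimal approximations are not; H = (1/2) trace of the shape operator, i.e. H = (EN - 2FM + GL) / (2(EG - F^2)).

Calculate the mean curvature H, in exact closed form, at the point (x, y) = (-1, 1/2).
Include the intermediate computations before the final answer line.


f = 5, f' = 2, f'' = 0, h' = 11/4, h'' = 0
E = 185/16, F = 0, G = 25; answer radicand W^2 = 185/16
unnormalised second-form numerators: l = 0, m = 0, n = 55/4; L = l/sqrt(185/16), and similarly M = m/sqrt(W^2), N = n/sqrt(W^2)
H = (E*n - 2*F*m + G*l) / (2*(EG - F^2)*sqrt(W^2)); E*n - 2*F*m + G*l = 10175/64, EG - F^2 = 4625/16, so H = (11/40)/sqrt(185/16)

Answer: H = 11*sqrt(185)/1850


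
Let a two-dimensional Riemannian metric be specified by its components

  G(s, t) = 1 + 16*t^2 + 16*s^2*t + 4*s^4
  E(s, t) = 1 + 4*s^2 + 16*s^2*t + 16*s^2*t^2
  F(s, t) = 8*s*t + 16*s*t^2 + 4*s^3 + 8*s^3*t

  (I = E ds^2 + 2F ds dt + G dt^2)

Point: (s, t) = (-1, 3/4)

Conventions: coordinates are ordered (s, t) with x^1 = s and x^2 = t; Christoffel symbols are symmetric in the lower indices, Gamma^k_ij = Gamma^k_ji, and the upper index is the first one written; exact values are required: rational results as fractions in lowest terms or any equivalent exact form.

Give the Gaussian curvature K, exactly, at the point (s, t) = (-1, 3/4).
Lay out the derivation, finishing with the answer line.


E = 26, F = -25, G = 26, EG - F^2 = 51 at the point
E_s = -50, E_t = 40, F_s = 45, F_t = -40, G_s = -40, G_t = 40
E_tt = 32, F_st = 56, G_ss = 72
Evaluate Brioschi's two determinant matrices M1, M2 and divide by (EG - F^2)^2.
M1 = [[-E_tt/2 + F_st - G_ss/2, E_s/2, F_s - E_t/2], [F_t - G_s/2, E, F], [G_t/2, F, G]] = [[4, -25, 25], [-20, 26, -25], [20, -25, 26]]; det M1 = -796
M2 = [[0, E_t/2, G_s/2], [E_t/2, E, F], [G_s/2, F, G]] = [[0, 20, -20], [20, 26, -25], [-20, -25, 26]]; det M2 = -800
det M1 - det M2 = 4; K = 4 / (51)^2 = 4/2601

Answer: K = 4/2601


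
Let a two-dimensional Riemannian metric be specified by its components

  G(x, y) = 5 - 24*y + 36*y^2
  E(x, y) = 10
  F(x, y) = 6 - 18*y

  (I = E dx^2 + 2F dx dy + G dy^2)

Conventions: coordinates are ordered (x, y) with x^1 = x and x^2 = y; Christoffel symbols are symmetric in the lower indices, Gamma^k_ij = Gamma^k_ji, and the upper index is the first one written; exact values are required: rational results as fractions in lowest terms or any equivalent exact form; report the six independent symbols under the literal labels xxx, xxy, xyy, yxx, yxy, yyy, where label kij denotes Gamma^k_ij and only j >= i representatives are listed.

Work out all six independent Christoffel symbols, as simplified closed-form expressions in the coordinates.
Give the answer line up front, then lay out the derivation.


Answer: Gamma_xxx = 0, Gamma_xxy = 0, Gamma_xyy = -9/(18*y^2 - 12*y + 7), Gamma_yxx = 0, Gamma_yxy = 0, Gamma_yyy = (18*y - 6)/(18*y^2 - 12*y + 7)

E = 10; F = 6 - 18*y; G = 5 - 24*y + 36*y^2
Gamma^k_ij = (1/2) g^{kl} (d_i g_jl + d_j g_il - d_l g_ij), with g^inv = (1/(EG-F^2)) [[G, -F], [-F, E]]
first partials: E_x = 0, E_y = 0, F_x = 0, F_y = -18, G_x = 0, G_y = -24 + 72*y
D = EG - F^2 = 14 - 24*y + 36*y^2
expanded: Gamma^x_xx = (G E_x - 2F F_x + F E_y)/(2D), Gamma^x_xy = (G E_y - F G_x)/(2D), Gamma^x_yy = (2G F_y - G G_x - F G_y)/(2D), Gamma^y_xx = (2E F_x - E E_y - F E_x)/(2D), Gamma^y_xy = (E G_x - F E_y)/(2D), Gamma^y_yy = (E G_y - 2F F_y + F G_x)/(2D); substitute and cancel common factors


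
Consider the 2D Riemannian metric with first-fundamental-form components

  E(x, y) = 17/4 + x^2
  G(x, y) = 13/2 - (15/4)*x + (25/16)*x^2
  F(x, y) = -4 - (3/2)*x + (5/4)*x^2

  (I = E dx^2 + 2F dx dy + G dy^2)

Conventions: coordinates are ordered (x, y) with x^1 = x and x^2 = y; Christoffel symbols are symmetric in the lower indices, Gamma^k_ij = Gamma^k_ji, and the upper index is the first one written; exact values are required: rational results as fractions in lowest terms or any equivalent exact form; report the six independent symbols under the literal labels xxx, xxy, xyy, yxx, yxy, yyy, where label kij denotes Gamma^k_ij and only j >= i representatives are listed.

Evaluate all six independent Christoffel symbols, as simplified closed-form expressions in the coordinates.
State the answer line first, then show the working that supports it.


Answer: Gamma_xxx = (-100*x^3 + 120*x^2 + 912*x - 384)/(1337*x^2 - 1788*x + 744), Gamma_xxy = (-125*x^3 + 300*x^2 + 220*x - 480)/(1337*x^2 - 1788*x + 744), Gamma_xyy = (-625*x^3 + 2250*x^2 - 4400*x + 3120)/(5348*x^2 - 7152*x + 2976), Gamma_yxx = (80*x^3 + 936*x - 408)/(1337*x^2 - 1788*x + 744), Gamma_yxy = (100*x^3 - 120*x^2 + 425*x - 510)/(1337*x^2 - 1788*x + 744), Gamma_yyy = (125*x^3 - 300*x^2 - 220*x + 480)/(1337*x^2 - 1788*x + 744)

E = 17/4 + x^2; F = -4 - (3/2)*x + (5/4)*x^2; G = 13/2 - (15/4)*x + (25/16)*x^2
Gamma^k_ij = (1/2) g^{kl} (d_i g_jl + d_j g_il - d_l g_ij), with g^inv = (1/(EG-F^2)) [[G, -F], [-F, E]]
first partials: E_x = 2*x, E_y = 0, F_x = -3/2 + (5/2)*x, F_y = 0, G_x = -15/4 + (25/8)*x, G_y = 0
D = EG - F^2 = 93/8 - (447/16)*x + (1337/64)*x^2
expanded: Gamma^x_xx = (G E_x - 2F F_x + F E_y)/(2D), Gamma^x_xy = (G E_y - F G_x)/(2D), Gamma^x_yy = (2G F_y - G G_x - F G_y)/(2D), Gamma^y_xx = (2E F_x - E E_y - F E_x)/(2D), Gamma^y_xy = (E G_x - F E_y)/(2D), Gamma^y_yy = (E G_y - 2F F_y + F G_x)/(2D); substitute and cancel common factors


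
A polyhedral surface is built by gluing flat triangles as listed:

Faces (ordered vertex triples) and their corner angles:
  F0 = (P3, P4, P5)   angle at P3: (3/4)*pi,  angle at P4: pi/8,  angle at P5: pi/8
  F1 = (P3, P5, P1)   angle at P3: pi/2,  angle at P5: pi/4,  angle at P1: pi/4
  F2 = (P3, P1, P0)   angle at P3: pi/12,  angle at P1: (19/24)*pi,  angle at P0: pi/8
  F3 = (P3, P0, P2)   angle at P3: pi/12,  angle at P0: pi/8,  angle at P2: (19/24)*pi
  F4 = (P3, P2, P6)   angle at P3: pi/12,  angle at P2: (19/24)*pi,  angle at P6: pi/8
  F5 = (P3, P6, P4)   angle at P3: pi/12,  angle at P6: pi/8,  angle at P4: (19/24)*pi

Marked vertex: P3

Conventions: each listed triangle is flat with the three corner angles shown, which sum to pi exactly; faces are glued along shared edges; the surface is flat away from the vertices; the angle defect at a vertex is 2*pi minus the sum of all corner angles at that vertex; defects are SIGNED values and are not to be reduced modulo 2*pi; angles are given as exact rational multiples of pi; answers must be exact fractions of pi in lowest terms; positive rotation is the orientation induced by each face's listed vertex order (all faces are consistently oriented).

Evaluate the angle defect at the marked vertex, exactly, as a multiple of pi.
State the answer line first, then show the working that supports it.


Answer: defect(P3) = (5/12)*pi

Sum of corner angles at P3: (19/12)*pi
defect = 2*pi - (19/12)*pi


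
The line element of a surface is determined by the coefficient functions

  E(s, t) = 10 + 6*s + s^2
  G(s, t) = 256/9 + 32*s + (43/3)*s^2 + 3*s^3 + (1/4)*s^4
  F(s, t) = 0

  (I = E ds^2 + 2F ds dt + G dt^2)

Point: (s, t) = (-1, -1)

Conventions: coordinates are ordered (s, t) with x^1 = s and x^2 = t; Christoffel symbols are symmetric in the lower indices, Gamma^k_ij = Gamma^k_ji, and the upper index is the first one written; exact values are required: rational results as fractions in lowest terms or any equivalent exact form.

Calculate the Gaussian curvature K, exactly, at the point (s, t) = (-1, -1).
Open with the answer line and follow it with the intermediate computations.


Answer: K = -6/425

E = 5, F = 0, G = 289/36, EG - F^2 = 1445/36 at the point
E_s = 4, E_t = 0, F_s = 0, F_t = 0, G_s = 34/3, G_t = 0
E_tt = 0, F_st = 0, G_ss = 41/3
Brioschi: K = (det M1 - det M2) / (EG - F^2)^2 with the standard first/second-derivative matrices M1, M2.
M1 = [[-E_tt/2 + F_st - G_ss/2, E_s/2, F_s - E_t/2], [F_t - G_s/2, E, F], [G_t/2, F, G]] = [[-41/6, 2, 0], [-17/3, 5, 0], [0, 0, 289/36]]; det M1 = -39593/216
M2 = [[0, E_t/2, G_s/2], [E_t/2, E, F], [G_s/2, F, G]] = [[0, 0, 17/3], [0, 5, 0], [17/3, 0, 289/36]]; det M2 = -1445/9
det M1 - det M2 = -4913/216; K = -4913/216 / (1445/36)^2 = -6/425


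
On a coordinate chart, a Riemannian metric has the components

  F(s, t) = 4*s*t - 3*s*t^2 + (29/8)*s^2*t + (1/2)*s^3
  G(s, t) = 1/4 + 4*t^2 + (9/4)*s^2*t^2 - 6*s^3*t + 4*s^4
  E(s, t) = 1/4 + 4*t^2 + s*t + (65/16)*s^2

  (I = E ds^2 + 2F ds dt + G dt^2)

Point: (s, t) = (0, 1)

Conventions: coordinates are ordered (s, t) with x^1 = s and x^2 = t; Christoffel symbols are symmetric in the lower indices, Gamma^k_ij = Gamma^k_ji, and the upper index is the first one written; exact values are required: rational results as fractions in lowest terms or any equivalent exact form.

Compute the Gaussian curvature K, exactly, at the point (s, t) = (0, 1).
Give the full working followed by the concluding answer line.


E = 17/4, F = 0, G = 17/4, EG - F^2 = 289/16 at the point
E_s = 1, E_t = 8, F_s = 1, F_t = 0, G_s = 0, G_t = 8
E_tt = 8, F_st = -2, G_ss = 9/2
By Brioschi, K is (det M1 - det M2) divided by (EG - F^2) squared.
M1 = [[-E_tt/2 + F_st - G_ss/2, E_s/2, F_s - E_t/2], [F_t - G_s/2, E, F], [G_t/2, F, G]] = [[-33/4, 1/2, -3], [0, 17/4, 0], [4, 0, 17/4]]; det M1 = -6273/64
M2 = [[0, E_t/2, G_s/2], [E_t/2, E, F], [G_s/2, F, G]] = [[0, 4, 0], [4, 17/4, 0], [0, 0, 17/4]]; det M2 = -68
det M1 - det M2 = -1921/64; K = -1921/64 / (289/16)^2 = -452/4913

Answer: K = -452/4913


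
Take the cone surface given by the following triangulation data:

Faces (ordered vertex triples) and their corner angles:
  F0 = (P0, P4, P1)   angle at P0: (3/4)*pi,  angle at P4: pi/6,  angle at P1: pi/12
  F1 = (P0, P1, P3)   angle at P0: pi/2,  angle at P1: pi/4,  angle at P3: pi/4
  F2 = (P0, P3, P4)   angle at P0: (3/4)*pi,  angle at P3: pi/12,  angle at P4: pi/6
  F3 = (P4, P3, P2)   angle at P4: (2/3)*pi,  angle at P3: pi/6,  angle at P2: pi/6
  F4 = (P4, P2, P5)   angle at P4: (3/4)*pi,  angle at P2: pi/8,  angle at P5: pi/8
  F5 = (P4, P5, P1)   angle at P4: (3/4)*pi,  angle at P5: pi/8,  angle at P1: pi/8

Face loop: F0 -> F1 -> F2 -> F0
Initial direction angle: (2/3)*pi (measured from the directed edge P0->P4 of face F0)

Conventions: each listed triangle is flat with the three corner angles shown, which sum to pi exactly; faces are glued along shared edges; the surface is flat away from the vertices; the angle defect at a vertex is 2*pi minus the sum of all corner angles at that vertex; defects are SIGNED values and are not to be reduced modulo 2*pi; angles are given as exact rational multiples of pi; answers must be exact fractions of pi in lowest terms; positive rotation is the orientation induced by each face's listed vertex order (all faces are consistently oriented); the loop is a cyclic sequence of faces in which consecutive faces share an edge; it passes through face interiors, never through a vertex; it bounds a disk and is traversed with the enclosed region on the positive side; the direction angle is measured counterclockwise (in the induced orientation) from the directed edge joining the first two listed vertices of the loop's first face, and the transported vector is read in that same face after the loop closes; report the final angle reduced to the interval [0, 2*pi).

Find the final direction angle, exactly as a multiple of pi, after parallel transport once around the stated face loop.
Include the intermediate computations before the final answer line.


enclosed vertex P0: corner angles sum to 2*pi, defect = 2*pi - 2*pi = 0
adding the enclosed defects to the starting angle (mod 2*pi, induced orientation) gives the holonomy
final angle = (2/3)*pi + 0 = (2/3)*pi (mod 2*pi)

Answer: final direction angle = (2/3)*pi


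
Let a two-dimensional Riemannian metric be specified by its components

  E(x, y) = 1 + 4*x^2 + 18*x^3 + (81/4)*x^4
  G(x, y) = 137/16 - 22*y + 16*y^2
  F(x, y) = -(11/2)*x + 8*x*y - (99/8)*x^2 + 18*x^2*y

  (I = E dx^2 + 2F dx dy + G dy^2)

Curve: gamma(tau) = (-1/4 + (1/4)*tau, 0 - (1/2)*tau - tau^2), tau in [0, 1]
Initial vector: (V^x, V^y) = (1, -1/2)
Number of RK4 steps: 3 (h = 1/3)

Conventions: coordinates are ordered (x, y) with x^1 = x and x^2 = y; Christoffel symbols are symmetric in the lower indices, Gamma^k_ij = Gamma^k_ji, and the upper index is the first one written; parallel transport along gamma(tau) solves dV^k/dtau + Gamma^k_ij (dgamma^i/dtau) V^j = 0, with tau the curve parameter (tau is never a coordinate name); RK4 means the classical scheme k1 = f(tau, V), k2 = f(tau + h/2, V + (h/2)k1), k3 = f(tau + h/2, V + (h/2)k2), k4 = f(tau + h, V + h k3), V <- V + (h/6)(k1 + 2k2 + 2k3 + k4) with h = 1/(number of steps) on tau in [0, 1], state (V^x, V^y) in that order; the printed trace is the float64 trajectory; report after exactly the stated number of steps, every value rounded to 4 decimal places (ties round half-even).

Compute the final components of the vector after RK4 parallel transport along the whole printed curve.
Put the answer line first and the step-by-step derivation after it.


Answer: V^x = 1.0154, V^y = -0.1416

gamma'(tau) = (1/4, -1/2 - 2*tau); f(tau, V)^k = -Gamma^k_ij(gamma(tau)) gamma'^i(tau) V^j; h = 1/3; intermediate values shown to 6 dp
curve data and Christoffel symbols at the stage parameters:
  tau = 0.000000: gamma = (-0.250000, 0.000000), gamma' = (0.250000, -0.500000); Gamma_xxx = 0.006351, Gamma_xxy = 0.000000, Gamma_xyy = -0.101622, Gamma_yxx = 0.079846, Gamma_yxy = 0.000000, Gamma_yyy = -1.277532
  tau = 0.166667: gamma = (-0.208333, -0.111111), gamma' = (0.250000, -0.833333); Gamma_xxx = -0.002459, Gamma_xxy = 0.000000, Gamma_xyy = -0.078679, Gamma_yxx = -0.035483, Gamma_yxy = 0.000000, Gamma_yyy = -1.135452
  tau = 0.333333: gamma = (-0.166667, -0.277778), gamma' = (0.250000, -1.166667); Gamma_xxx = -0.006530, Gamma_xxy = 0.000000, Gamma_xyy = -0.052241, Gamma_yxx = -0.121026, Gamma_yxy = 0.000000, Gamma_yyy = -0.968208
  tau = 0.500000: gamma = (-0.125000, -0.500000), gamma' = (0.250000, -1.500000); Gamma_xxx = -0.006664, Gamma_xxy = 0.000000, Gamma_xyy = -0.030462, Gamma_yxx = -0.176151, Gamma_yxy = 0.000000, Gamma_yyy = -0.805263
  tau = 0.666667: gamma = (-0.083333, -0.777778), gamma' = (0.250000, -1.833333); Gamma_xxx = -0.004786, Gamma_xxy = 0.000000, Gamma_xyy = -0.015314, Gamma_yxx = -0.207130, Gamma_yxy = 0.000000, Gamma_yyy = -0.662816
  tau = 0.833333: gamma = (-0.041667, -1.111111), gamma' = (0.250000, -2.166667); Gamma_xxx = -0.002326, Gamma_xxy = 0.000000, Gamma_xyy = -0.005725, Gamma_yxx = -0.221564, Gamma_yxy = 0.000000, Gamma_yyy = -0.545388
  tau = 1.000000: gamma = (0.000000, -1.500000), gamma' = (0.250000, -2.500000); Gamma_xxx = 0.000000, Gamma_xxy = 0.000000, Gamma_xyy = 0.000000, Gamma_yxx = -0.225624, Gamma_yxy = 0.000000, Gamma_yyy = -0.451249
step 0: V^x = 1.0000, V^y = -0.5000
step 1: k1 = (0.023818, 0.299422), k2 = (0.030128, 0.434792), k3 = (0.028650, 0.413453), k4 = (0.023723, 0.439658); V <- V + (h/6)(k1 + 2k2 + 2k3 + k4): V^x = 1.0092, V^y = -0.3647
step 2: k1 = (0.023875, 0.442480), k2 = (0.014982, 0.396046), k3 = (0.015333, 0.405329), k4 = (0.007659, 0.331500); V <- V + (h/6)(k1 + 2k2 + 2k3 + k4): V^x = 1.0143, V^y = -0.2327
step 3: k1 = (0.007745, 0.335230), k2 = (0.002783, 0.265148), k3 = (0.002928, 0.278905), k4 = (0.000000, 0.214845); V <- V + (h/6)(k1 + 2k2 + 2k3 + k4): V^x = 1.0154, V^y = -0.1416


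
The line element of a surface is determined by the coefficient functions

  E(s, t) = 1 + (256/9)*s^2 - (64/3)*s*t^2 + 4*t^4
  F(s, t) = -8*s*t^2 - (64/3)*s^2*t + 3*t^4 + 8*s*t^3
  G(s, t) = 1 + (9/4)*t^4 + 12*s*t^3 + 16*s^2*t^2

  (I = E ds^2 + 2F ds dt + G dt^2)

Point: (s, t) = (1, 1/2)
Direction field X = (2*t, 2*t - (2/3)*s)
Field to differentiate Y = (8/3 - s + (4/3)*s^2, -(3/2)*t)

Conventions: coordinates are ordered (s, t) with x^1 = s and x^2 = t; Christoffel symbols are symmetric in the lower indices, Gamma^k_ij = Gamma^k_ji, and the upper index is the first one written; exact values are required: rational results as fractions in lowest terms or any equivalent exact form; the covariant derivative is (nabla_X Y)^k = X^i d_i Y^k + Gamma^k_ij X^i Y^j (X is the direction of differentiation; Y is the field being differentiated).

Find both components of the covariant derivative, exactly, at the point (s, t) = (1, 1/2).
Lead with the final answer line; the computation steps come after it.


Answer: (nabla_X Y)^s = 227345/51843, (nabla_X Y)^t = -63451/34562

E = 877/36, F = -551/48, G = 425/64 at the point
E_s = 464/9, E_t = -58/3, F_s = -67/3, F_t = -131/6, G_s = 19/2, G_t = 209/8
EG - F^2 = 17281/576;  g^inv = (576/17281) * [[425/64, 551/48], [551/48, 877/36]]
first-kind symbols [ij,l] = (1/2)(d_i g_jl + d_j g_il - d_l g_ij): [ss,s] = E_s/2 = 232/9, [ss,t] = F_s - E_t/2 = -38/3, [st,s] = E_t/2 = -29/3, [st,t] = G_s/2 = 19/4, [tt,s] = F_t - G_s/2 = -319/12, [tt,t] = G_t/2 = 209/16
Gamma^s_ij = (G*[ij,s] - F*[ij,t])/(EG - F^2), Gamma^t_ij = (E*[ij,t] - F*[ij,s])/(EG - F^2)
Gamma_sss = 14848/17281, Gamma_sst = -5568/17281, Gamma_stt = -1392/1571, Gamma_tss = -7296/17281, Gamma_tst = 2736/17281, Gamma_ttt = 684/1571
X = (1, 1/3), Y = (3, -3/4) at the point


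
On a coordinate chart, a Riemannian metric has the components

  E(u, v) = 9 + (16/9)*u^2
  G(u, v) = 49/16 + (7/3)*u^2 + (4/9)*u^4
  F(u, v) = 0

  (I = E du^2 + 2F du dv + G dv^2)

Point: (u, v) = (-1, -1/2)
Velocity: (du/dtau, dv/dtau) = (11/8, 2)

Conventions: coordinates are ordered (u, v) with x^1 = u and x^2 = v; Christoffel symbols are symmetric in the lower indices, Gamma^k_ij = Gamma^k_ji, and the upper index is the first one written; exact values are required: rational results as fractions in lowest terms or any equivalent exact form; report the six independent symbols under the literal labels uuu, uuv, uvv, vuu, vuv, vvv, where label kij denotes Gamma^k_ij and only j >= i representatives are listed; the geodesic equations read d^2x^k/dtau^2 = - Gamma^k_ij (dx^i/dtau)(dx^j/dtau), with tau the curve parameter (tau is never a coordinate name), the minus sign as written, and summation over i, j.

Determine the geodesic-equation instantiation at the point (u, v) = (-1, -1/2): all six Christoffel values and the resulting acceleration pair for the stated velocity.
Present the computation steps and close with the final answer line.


E = 97/9, F = 0, G = 841/144 at the point
E_u = -32/9, E_v = 0, F_u = 0, F_v = 0, G_u = -58/9, G_v = 0
EG - F^2 = 81577/1296;  g^inv = (1296/81577) * [[841/144, 0], [0, 97/9]]
first-kind symbols [ij,l] = (1/2)(d_i g_jl + d_j g_il - d_l g_ij): [uu,u] = E_u/2 = -16/9, [uu,v] = F_u - E_v/2 = 0, [uv,u] = E_v/2 = 0, [uv,v] = G_u/2 = -29/9, [vv,u] = F_v - G_u/2 = 29/9, [vv,v] = G_v/2 = 0
Gamma^u_ij = (G*[ij,u] - F*[ij,v])/(EG - F^2), Gamma^v_ij = (E*[ij,v] - F*[ij,u])/(EG - F^2)
Gamma_uuu = -16/97, Gamma_uuv = 0, Gamma_uvv = 29/97, Gamma_vuu = 0, Gamma_vuv = -16/29, Gamma_vvv = 0
d^2u/dtau^2 = -(Gamma_uuu*(11/8)^2 + 2*Gamma_uuv*(11/8)*(2) + Gamma_uvv*(2)^2) = -343/388
d^2v/dtau^2 = -(Gamma_vuu*(11/8)^2 + 2*Gamma_vuv*(11/8)*(2) + Gamma_vvv*(2)^2) = 88/29

Answer: Gamma_uuu = -16/97, Gamma_uuv = 0, Gamma_uvv = 29/97, Gamma_vuu = 0, Gamma_vuv = -16/29, Gamma_vvv = 0; accelerations (d^2u/dtau^2, d^2v/dtau^2) = (-343/388, 88/29)


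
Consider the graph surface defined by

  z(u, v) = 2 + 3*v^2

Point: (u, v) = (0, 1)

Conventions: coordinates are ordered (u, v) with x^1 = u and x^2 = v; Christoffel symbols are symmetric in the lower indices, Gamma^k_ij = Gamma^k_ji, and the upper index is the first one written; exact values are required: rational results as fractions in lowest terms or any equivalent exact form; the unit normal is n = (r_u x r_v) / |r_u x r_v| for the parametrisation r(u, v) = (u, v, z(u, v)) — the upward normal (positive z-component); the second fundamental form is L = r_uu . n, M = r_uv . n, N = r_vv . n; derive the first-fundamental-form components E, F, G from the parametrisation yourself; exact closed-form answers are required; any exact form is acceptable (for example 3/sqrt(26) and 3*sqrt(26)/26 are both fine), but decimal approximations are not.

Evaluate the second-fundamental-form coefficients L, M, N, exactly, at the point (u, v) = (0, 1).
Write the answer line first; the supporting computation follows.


Answer: L = 0, M = 0, N = 6*sqrt(37)/37

z_u = 0, z_v = 6, z_uu = 0, z_uv = 0, z_vv = 6
E = 1, F = 0, G = 37; answer radicand W^2 = 37
unnormalised second-form numerators: l = 0, m = 0, n = 6; L = l/sqrt(37), and similarly M = m/sqrt(W^2), N = n/sqrt(W^2)


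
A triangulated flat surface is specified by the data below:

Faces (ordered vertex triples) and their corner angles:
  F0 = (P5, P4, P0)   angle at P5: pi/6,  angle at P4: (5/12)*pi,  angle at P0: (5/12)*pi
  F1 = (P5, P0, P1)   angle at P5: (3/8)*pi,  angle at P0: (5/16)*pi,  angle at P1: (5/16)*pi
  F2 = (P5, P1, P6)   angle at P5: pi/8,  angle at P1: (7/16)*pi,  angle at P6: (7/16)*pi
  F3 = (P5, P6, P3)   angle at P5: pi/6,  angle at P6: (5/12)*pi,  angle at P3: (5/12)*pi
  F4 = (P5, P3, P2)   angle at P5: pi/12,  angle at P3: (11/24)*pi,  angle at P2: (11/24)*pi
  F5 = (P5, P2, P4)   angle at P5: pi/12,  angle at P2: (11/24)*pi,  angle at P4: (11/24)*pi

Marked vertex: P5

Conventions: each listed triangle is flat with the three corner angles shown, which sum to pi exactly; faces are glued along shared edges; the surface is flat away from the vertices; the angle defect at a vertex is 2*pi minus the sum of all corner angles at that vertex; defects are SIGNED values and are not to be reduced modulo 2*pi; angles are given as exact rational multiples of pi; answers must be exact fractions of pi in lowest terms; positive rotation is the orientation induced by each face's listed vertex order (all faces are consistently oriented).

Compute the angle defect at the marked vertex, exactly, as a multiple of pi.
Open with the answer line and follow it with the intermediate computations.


Answer: defect(P5) = pi

Sum of corner angles at P5: pi
defect = 2*pi - pi


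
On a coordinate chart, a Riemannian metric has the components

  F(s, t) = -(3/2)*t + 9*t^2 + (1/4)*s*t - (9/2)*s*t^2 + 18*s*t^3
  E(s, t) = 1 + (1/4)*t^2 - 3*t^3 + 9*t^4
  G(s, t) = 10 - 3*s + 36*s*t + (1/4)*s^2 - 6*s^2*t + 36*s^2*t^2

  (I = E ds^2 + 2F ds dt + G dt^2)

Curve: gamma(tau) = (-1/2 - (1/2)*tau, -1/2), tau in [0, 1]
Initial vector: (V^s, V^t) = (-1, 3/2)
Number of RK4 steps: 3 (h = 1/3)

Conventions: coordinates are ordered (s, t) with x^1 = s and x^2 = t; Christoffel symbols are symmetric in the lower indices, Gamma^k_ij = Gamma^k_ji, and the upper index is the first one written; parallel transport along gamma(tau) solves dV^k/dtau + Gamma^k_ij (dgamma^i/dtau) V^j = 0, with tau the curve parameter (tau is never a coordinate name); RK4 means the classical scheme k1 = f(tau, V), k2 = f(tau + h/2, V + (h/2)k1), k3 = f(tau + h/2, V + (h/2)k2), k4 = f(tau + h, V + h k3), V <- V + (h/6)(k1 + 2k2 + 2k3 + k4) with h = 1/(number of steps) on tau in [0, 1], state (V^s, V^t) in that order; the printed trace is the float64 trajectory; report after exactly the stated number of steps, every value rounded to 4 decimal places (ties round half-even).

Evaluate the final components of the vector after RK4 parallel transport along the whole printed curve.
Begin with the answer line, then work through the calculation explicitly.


Answer: V^s = -1.0696, V^t = 1.1176

gamma'(tau) = (-1/2, 0); f(tau, V)^k = -Gamma^k_ij(gamma(tau)) gamma'^i(tau) V^j; h = 1/3; intermediate values shown to 6 dp
curve data and Christoffel symbols at the stage parameters:
  tau = 0.000000: gamma = (-0.500000, -0.500000), gamma' = (-0.500000, 0.000000); Gamma_sss = 0.000000, Gamma_sst = -0.142494, Gamma_stt = -0.122137, Gamma_tss = 0.000000, Gamma_tst = -0.676845, Gamma_ttt = -0.580153
  tau = 0.166667: gamma = (-0.583333, -0.500000), gamma' = (-0.500000, 0.000000); Gamma_sss = 0.000000, Gamma_sst = -0.127651, Gamma_stt = -0.127651, Gamma_tss = 0.000000, Gamma_tst = -0.643576, Gamma_ttt = -0.643576
  tau = 0.333333: gamma = (-0.666667, -0.500000), gamma' = (-0.500000, 0.000000); Gamma_sss = 0.000000, Gamma_sst = -0.114964, Gamma_stt = -0.131387, Gamma_tss = 0.000000, Gamma_tst = -0.613139, Gamma_ttt = -0.700730
  tau = 0.500000: gamma = (-0.750000, -0.500000), gamma' = (-0.500000, 0.000000); Gamma_sss = 0.000000, Gamma_sst = -0.104041, Gamma_stt = -0.133767, Gamma_tss = 0.000000, Gamma_tst = -0.585230, Gamma_ttt = -0.752438
  tau = 0.666667: gamma = (-0.833333, -0.500000), gamma' = (-0.500000, 0.000000); Gamma_sss = 0.000000, Gamma_sst = -0.094577, Gamma_stt = -0.135110, Gamma_tss = 0.000000, Gamma_tst = -0.559580, Gamma_ttt = -0.799400
  tau = 0.833333: gamma = (-0.916667, -0.500000), gamma' = (-0.500000, 0.000000); Gamma_sss = 0.000000, Gamma_sst = -0.086327, Gamma_stt = -0.135657, Gamma_tss = 0.000000, Gamma_tst = -0.535948, Gamma_ttt = -0.842204
  tau = 1.000000: gamma = (-1.000000, -0.500000), gamma' = (-0.500000, 0.000000); Gamma_sss = 0.000000, Gamma_sst = -0.079096, Gamma_stt = -0.135593, Gamma_tss = 0.000000, Gamma_tst = -0.514124, Gamma_ttt = -0.881356
step 0: V^s = -1.0000, V^t = 1.5000
step 1: k1 = (-0.106870, -0.507634), k2 = (-0.090339, -0.455457), k3 = (-0.090894, -0.458255), k4 = (-0.077442, -0.413025); V <- V + (h/6)(k1 + 2k2 + 2k3 + k4): V^s = -1.0304, V^t = 1.3473
step 2: k1 = (-0.077447, -0.413050), k2 = (-0.066507, -0.374104), k3 = (-0.066845, -0.376004), k4 = (-0.057786, -0.341902); V <- V + (h/6)(k1 + 2k2 + 2k3 + k4): V^s = -1.0527, V^t = 1.2220
step 3: k1 = (-0.057788, -0.341915), k2 = (-0.050288, -0.312205), k3 = (-0.050502, -0.313532), k4 = (-0.044196, -0.287275); V <- V + (h/6)(k1 + 2k2 + 2k3 + k4): V^s = -1.0696, V^t = 1.1176


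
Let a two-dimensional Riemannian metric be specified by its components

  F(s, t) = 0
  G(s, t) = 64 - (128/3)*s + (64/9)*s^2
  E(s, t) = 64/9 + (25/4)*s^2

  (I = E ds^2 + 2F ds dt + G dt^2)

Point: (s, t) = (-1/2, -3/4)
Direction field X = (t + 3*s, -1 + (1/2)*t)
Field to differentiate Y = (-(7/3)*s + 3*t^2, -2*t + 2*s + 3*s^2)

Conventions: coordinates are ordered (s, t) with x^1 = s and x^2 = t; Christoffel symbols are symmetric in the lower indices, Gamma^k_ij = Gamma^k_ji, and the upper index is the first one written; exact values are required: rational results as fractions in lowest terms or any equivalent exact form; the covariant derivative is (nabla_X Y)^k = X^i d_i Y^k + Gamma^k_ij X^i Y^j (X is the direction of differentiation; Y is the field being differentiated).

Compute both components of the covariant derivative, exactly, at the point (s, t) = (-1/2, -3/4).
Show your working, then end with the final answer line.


E = 1249/144, F = 0, G = 784/9 at the point
E_s = -25/4, E_t = 0, F_s = 0, F_t = 0, G_s = -448/9, G_t = 0
EG - F^2 = 61201/81;  g^inv = (81/61201) * [[784/9, 0], [0, 1249/144]]
first-kind symbols [ij,l] = (1/2)(d_i g_jl + d_j g_il - d_l g_ij): [ss,s] = E_s/2 = -25/8, [ss,t] = F_s - E_t/2 = 0, [st,s] = E_t/2 = 0, [st,t] = G_s/2 = -224/9, [tt,s] = F_t - G_s/2 = 224/9, [tt,t] = G_t/2 = 0
Gamma^s_ij = (G*[ij,s] - F*[ij,t])/(EG - F^2), Gamma^t_ij = (E*[ij,t] - F*[ij,s])/(EG - F^2)
Gamma_sss = -450/1249, Gamma_sst = 0, Gamma_stt = 3584/1249, Gamma_tss = 0, Gamma_tst = -2/7, Gamma_ttt = 0
X = (-9/4, -11/8), Y = (137/48, 5/4) at the point

Answer: (nabla_X Y)^s = 352489/39968, (nabla_X Y)^t = 9307/1344


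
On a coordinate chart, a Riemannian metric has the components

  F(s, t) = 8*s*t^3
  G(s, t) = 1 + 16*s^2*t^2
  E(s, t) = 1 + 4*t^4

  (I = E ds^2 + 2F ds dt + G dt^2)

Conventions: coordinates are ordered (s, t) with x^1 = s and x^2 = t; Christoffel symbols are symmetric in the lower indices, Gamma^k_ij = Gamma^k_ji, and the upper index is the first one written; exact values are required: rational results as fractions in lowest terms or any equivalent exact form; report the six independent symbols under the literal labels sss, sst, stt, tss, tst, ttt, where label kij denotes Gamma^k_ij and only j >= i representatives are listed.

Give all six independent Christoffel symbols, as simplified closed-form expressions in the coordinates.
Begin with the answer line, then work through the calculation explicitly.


Answer: Gamma_sss = 0, Gamma_sst = 8*t^3/(16*s^2*t^2 + 4*t^4 + 1), Gamma_stt = 8*s*t^2/(16*s^2*t^2 + 4*t^4 + 1), Gamma_tss = 0, Gamma_tst = 16*s*t^2/(16*s^2*t^2 + 4*t^4 + 1), Gamma_ttt = 16*s^2*t/(16*s^2*t^2 + 4*t^4 + 1)

E = 1 + 4*t^4; F = 8*s*t^3; G = 1 + 16*s^2*t^2
Gamma^k_ij = (1/2) g^{kl} (d_i g_jl + d_j g_il - d_l g_ij), with g^inv = (1/(EG-F^2)) [[G, -F], [-F, E]]
first partials: E_s = 0, E_t = 16*t^3, F_s = 8*t^3, F_t = 24*s*t^2, G_s = 32*s*t^2, G_t = 32*s^2*t
D = EG - F^2 = 1 + 4*t^4 + 16*s^2*t^2
expanded: Gamma^s_ss = (G E_s - 2F F_s + F E_t)/(2D), Gamma^s_st = (G E_t - F G_s)/(2D), Gamma^s_tt = (2G F_t - G G_s - F G_t)/(2D), Gamma^t_ss = (2E F_s - E E_t - F E_s)/(2D), Gamma^t_st = (E G_s - F E_t)/(2D), Gamma^t_tt = (E G_t - 2F F_t + F G_s)/(2D); substitute and cancel common factors


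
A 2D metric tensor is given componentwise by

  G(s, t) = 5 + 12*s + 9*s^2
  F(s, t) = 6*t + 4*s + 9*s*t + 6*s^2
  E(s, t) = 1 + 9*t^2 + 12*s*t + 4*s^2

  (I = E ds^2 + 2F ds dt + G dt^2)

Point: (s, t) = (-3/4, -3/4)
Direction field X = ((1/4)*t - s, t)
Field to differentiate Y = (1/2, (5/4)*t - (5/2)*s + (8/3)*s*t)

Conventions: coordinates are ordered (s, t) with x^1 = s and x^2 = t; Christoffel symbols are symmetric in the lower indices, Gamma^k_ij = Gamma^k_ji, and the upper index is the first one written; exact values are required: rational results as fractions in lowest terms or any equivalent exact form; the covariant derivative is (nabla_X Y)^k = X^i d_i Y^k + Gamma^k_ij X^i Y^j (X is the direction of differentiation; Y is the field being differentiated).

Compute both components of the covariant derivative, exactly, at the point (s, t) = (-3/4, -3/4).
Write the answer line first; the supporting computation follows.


Answer: (nabla_X Y)^s = -13635/15488, (nabla_X Y)^t = -31401/15488

E = 241/16, F = 15/16, G = 17/16 at the point
E_s = -15, E_t = -45/2, F_s = -47/4, F_t = -3/4, G_s = -3/2, G_t = 0
EG - F^2 = 121/8;  g^inv = (8/121) * [[17/16, -15/16], [-15/16, 241/16]]
first-kind symbols [ij,l] = (1/2)(d_i g_jl + d_j g_il - d_l g_ij): [ss,s] = E_s/2 = -15/2, [ss,t] = F_s - E_t/2 = -1/2, [st,s] = E_t/2 = -45/4, [st,t] = G_s/2 = -3/4, [tt,s] = F_t - G_s/2 = 0, [tt,t] = G_t/2 = 0
Gamma^s_ij = (G*[ij,s] - F*[ij,t])/(EG - F^2), Gamma^t_ij = (E*[ij,t] - F*[ij,s])/(EG - F^2)
Gamma_sss = -60/121, Gamma_sst = -90/121, Gamma_stt = 0, Gamma_tss = -4/121, Gamma_tst = -6/121, Gamma_ttt = 0
X = (9/16, -3/4), Y = (1/2, 39/16) at the point


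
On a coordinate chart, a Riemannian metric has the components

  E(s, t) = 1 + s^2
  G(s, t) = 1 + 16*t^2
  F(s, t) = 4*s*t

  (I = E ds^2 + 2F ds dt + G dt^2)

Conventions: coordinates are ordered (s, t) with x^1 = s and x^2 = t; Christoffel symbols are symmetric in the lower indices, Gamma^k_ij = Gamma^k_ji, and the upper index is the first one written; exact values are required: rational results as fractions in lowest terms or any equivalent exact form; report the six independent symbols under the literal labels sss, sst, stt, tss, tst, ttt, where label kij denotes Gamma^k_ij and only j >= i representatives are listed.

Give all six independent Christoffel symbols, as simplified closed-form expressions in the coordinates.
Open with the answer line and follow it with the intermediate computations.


Answer: Gamma_sss = s/(s^2 + 16*t^2 + 1), Gamma_sst = 0, Gamma_stt = 4*s/(s^2 + 16*t^2 + 1), Gamma_tss = 4*t/(s^2 + 16*t^2 + 1), Gamma_tst = 0, Gamma_ttt = 16*t/(s^2 + 16*t^2 + 1)

E = 1 + s^2; F = 4*s*t; G = 1 + 16*t^2
Gamma^k_ij = (1/2) g^{kl} (d_i g_jl + d_j g_il - d_l g_ij), with g^inv = (1/(EG-F^2)) [[G, -F], [-F, E]]
first partials: E_s = 2*s, E_t = 0, F_s = 4*t, F_t = 4*s, G_s = 0, G_t = 32*t
D = EG - F^2 = 1 + 16*t^2 + s^2
expanded: Gamma^s_ss = (G E_s - 2F F_s + F E_t)/(2D), Gamma^s_st = (G E_t - F G_s)/(2D), Gamma^s_tt = (2G F_t - G G_s - F G_t)/(2D), Gamma^t_ss = (2E F_s - E E_t - F E_s)/(2D), Gamma^t_st = (E G_s - F E_t)/(2D), Gamma^t_tt = (E G_t - 2F F_t + F G_s)/(2D); substitute and cancel common factors
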